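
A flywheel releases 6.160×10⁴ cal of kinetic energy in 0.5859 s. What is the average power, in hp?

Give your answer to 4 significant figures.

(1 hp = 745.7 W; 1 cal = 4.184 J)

6.160×10⁴ cal × 4.184 → 257734 J
P = E / t = 257734 J / 0.5859 s = 439894 W
439894 W ÷ (745.7 W/hp) = 589.907 hp

589.9 hp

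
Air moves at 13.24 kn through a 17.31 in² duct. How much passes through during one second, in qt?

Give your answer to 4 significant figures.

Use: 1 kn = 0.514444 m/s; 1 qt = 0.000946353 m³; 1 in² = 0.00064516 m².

80.38 qt

13.24 kn × 0.514444 = 6.81124 m/s
17.31 in² × 0.00064516 = 0.0111677 m²
V = v × A × t = 6.81124 m/s × 0.0111677 m² × 1 s = 0.0760659 m³
0.0760659 m³ ÷ (0.000946353 m³/qt) = 80.3779 qt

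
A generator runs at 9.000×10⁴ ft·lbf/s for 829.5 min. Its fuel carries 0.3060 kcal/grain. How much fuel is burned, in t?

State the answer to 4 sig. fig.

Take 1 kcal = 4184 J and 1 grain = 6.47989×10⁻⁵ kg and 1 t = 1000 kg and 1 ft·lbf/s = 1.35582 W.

9.000×10⁴ ft·lbf/s → 122024 W
829.5 min → 49770 s
E = P × t = 122024 × 49770 = 6.07313×10⁹ J
0.3060 kcal/grain → 1.97581×10⁷ J/kg
m = E / e_s = 6.07313×10⁹ / 1.97581×10⁷ = 307.374 kg
In t: 307.374 / 1000 = 0.307374 t

0.3074 t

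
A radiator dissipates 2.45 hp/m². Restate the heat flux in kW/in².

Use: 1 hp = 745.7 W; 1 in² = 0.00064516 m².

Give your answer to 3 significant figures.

2.45 hp/m² × 745.7 W/hp = 1826.96 W/m²
1826.96 W/m² ÷ 1000 W/kW × 0.00064516 m²/in² = 0.00117868 kW/in²

0.00118 kW/in²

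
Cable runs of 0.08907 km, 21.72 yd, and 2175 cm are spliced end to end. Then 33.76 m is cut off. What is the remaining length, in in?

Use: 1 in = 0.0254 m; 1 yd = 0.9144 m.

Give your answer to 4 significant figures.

3816 in

0.08907 km × 1000 → 89.07 m
21.72 yd × 0.9144 → 19.8608 m
2175 cm × 0.01 → 21.75 m
33.76 m (already m)
Net: 89.07 + 19.8608 + 21.75 − 33.76 = 96.9208 m
In in: 96.9208 / 0.0254 = 3815.78 in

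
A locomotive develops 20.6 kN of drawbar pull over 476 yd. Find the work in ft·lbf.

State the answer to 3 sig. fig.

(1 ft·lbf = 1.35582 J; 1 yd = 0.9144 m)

6.61×10⁶ ft·lbf

20.6 kN × 1000 = 20600 N
476 yd × 0.9144 = 435.254 m
W = F × d = 20600 N × 435.254 m = 8.96623×10⁶ J
8.96623×10⁶ J ÷ (1.35582 J/ft·lbf) = 6.61314×10⁶ ft·lbf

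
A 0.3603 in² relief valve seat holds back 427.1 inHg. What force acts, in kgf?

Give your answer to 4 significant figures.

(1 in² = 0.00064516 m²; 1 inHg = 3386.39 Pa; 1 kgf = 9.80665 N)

34.28 kgf

427.1 inHg × 3386.39 = 1.44633×10⁶ Pa
0.3603 in² × 0.00064516 = 2.32451×10⁻⁴ m²
F = P × A = 1.44633×10⁶ Pa × 2.32451×10⁻⁴ m² = 336.201 N
336.201 N ÷ (9.80665 N/kgf) = 34.283 kgf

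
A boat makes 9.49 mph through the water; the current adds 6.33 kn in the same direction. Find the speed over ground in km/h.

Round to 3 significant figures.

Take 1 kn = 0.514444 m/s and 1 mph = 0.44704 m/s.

9.49 mph × 0.44704 → 4.24241 m/s
6.33 kn × 0.514444 → 3.25643 m/s
Sum: 4.24241 + 3.25643 = 7.49884 m/s
In km/h: 7.49884 / (1/3.6) = 26.9958 km/h

27.0 km/h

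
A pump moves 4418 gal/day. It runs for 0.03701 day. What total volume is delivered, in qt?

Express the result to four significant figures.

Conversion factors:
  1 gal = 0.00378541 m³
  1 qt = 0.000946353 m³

4418 gal/day → 1.93564×10⁻⁴ m³/s
0.03701 day → 3197.66 s
V = Q × t = 1.93564×10⁻⁴ × 3197.66 = 0.618952 m³
In qt: 0.618952 / 0.000946353 = 654.039 qt

654.0 qt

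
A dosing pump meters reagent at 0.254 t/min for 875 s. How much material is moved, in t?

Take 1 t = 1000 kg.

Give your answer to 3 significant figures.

3.70 t

0.254 t/min → 4.23333 kg/s
m = ṁ × t = 4.23333 × 875 = 3704.16 kg
In t: 3704.16 / 1000 = 3.70416 t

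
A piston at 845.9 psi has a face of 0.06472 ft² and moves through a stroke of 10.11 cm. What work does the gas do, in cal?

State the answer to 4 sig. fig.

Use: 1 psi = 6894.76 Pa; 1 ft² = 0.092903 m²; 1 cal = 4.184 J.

847.4 cal

845.9 psi → 5.83228×10⁶ Pa
0.06472 ft² → 0.00601268 m²
F = P × A = 5.83228×10⁶ × 0.00601268 = 35067.6 N
10.11 cm → 0.1011 m
W = F × d = 35067.6 × 0.1011 = 3545.33 J
In cal: 3545.33 / 4.184 = 847.354 cal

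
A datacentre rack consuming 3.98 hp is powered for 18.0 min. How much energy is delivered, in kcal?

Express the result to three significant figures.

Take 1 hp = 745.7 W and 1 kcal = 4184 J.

3.98 hp × 745.7 = 2967.89 W
18.0 min × 60 = 1080 s
E = P × t = 2967.89 W × 1080 s = 3.20532×10⁶ J
3.20532×10⁶ J ÷ (4184 J/kcal) = 766.09 kcal

766 kcal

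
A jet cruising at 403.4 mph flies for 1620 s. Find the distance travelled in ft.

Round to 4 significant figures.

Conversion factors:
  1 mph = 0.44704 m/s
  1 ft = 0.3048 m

9.585×10⁵ ft

403.4 mph × 0.44704 → 180.336 m/s
d = v × t = 180.336 m/s × 1620 s = 292144 m
292144 m ÷ (0.3048 m/ft) = 958478 ft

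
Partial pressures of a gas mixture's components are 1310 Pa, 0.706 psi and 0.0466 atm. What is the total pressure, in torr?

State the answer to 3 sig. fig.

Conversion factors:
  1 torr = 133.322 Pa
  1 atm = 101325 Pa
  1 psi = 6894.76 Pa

1310 Pa (already Pa)
0.706 psi × 6894.76 → 4867.7 Pa
0.0466 atm × 101325 → 4721.74 Pa
Sum: 1310 + 4867.7 + 4721.74 = 10899.4 Pa
In torr: 10899.4 / 133.322 = 81.7524 torr

81.8 torr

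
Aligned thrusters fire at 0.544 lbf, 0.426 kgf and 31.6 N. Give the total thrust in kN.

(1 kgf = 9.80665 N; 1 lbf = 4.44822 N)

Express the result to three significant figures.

0.544 lbf × 4.44822 → 2.41983 N
0.426 kgf × 9.80665 → 4.17763 N
31.6 N (already N)
Sum: 2.41983 + 4.17763 + 31.6 = 38.1975 N
In kN: 38.1975 / 1000 = 0.0381975 kN

0.0382 kN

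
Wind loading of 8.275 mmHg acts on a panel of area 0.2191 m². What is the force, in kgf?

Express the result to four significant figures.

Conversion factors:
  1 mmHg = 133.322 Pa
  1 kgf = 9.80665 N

8.275 mmHg × 133.322 → 1103.24 Pa
F = P × A = 1103.24 Pa × 0.2191 m² = 241.72 N
241.72 N ÷ (9.80665 N/kgf) = 24.6486 kgf

24.65 kgf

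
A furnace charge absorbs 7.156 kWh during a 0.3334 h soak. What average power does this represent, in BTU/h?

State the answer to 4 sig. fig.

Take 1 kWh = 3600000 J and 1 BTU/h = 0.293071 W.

7.156 kWh × 3600000 = 2.57616×10⁷ J
0.3334 h × 3600 = 1200.24 s
P = E / t = 2.57616×10⁷ J / 1200.24 s = 21463.7 W
21463.7 W ÷ (0.293071 W/BTU/h) = 73237.2 BTU/h

7.324×10⁴ BTU/h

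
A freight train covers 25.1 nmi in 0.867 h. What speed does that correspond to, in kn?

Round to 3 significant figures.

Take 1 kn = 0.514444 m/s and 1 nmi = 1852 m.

25.1 nmi × 1852 = 46485.2 m
0.867 h × 3600 = 3121.2 s
v = d / t = 46485.2 m / 3121.2 s = 14.8934 m/s
14.8934 m/s ÷ (0.514444 m/s/kn) = 28.9505 kn

29.0 kn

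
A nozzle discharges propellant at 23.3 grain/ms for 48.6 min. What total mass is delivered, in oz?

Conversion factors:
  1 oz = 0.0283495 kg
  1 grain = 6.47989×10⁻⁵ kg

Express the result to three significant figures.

1.55×10⁵ oz

23.3 grain/ms → 1.50981 kg/s
48.6 min → 2916 s
m = ṁ × t = 1.50981 × 2916 = 4402.61 kg
In oz: 4402.61 / 0.0283495 = 155298 oz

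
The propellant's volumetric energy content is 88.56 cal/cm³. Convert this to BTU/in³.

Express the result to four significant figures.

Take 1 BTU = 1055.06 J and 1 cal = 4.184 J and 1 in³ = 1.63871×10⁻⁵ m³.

88.56 cal/cm³ × 4.184 J/cal ÷ 10⁻⁶ m³/cm³ = 3.70535×10⁸ J/m³
3.70535×10⁸ J/m³ ÷ 1055.06 J/BTU × 1.63871×10⁻⁵ m³/in³ = 5.75512 BTU/in³

5.755 BTU/in³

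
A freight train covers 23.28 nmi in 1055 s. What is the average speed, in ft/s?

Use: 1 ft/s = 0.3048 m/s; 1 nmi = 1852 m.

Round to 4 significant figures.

23.28 nmi × 1852 → 43114.6 m
v = d / t = 43114.6 m / 1055 s = 40.8669 m/s
40.8669 m/s ÷ (0.3048 m/s/ft/s) = 134.078 ft/s

134.1 ft/s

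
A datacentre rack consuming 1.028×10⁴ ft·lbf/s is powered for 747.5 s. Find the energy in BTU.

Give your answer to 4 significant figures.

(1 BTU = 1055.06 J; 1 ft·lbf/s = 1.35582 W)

1.028×10⁴ ft·lbf/s × 1.35582 = 13937.8 W
E = P × t = 13937.8 W × 747.5 s = 1.04185×10⁷ J
1.04185×10⁷ J ÷ (1055.06 J/BTU) = 9874.79 BTU

9875 BTU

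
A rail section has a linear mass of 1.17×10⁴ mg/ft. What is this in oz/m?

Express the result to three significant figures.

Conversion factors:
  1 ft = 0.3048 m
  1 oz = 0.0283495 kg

1.17×10⁴ mg/ft × 10⁻⁶ kg/mg ÷ 0.3048 m/ft = 0.0383858 kg/m
0.0383858 kg/m ÷ 0.0283495 kg/oz = 1.35402 oz/m

1.35 oz/m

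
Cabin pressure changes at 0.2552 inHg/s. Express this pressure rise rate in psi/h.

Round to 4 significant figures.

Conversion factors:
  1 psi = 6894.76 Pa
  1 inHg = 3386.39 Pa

0.2552 inHg/s × 3386.39 Pa/inHg = 864.207 Pa/s
864.207 Pa/s ÷ 6894.76 Pa/psi × 3600 s/h = 451.233 psi/h

451.2 psi/h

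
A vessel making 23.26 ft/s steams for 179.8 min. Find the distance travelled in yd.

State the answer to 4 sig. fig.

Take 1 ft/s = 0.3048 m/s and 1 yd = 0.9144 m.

23.26 ft/s × 0.3048 = 7.08965 m/s
179.8 min × 60 = 10788 s
d = v × t = 7.08965 m/s × 10788 s = 76483.1 m
76483.1 m ÷ (0.9144 m/yd) = 83642.9 yd

8.364×10⁴ yd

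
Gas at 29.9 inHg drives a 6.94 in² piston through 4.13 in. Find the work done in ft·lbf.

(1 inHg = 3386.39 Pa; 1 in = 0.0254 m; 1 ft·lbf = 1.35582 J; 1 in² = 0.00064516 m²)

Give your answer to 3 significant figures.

35.1 ft·lbf

29.9 inHg → 101253 Pa
6.94 in² → 0.00447741 m²
F = P × A = 101253 × 0.00447741 = 453.351 N
4.13 in → 0.104902 m
W = F × d = 453.351 × 0.104902 = 47.5574 J
In ft·lbf: 47.5574 / 1.35582 = 35.0765 ft·lbf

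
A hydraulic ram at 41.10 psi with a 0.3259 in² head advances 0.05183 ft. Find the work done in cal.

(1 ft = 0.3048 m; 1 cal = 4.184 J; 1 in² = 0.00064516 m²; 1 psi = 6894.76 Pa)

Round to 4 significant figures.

41.10 psi → 283375 Pa
0.3259 in² → 2.10258×10⁻⁴ m²
F = P × A = 283375 × 2.10258×10⁻⁴ = 59.5819 N
0.05183 ft → 0.0157978 m
W = F × d = 59.5819 × 0.0157978 = 0.941263 J
In cal: 0.941263 / 4.184 = 0.224967 cal

0.2250 cal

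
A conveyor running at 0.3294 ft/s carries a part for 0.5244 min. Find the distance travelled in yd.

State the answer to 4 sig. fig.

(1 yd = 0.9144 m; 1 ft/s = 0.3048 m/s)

3.455 yd

0.3294 ft/s × 0.3048 = 0.100401 m/s
0.5244 min × 60 = 31.464 s
d = v × t = 0.100401 m/s × 31.464 s = 3.15902 m
3.15902 m ÷ (0.9144 m/yd) = 3.45475 yd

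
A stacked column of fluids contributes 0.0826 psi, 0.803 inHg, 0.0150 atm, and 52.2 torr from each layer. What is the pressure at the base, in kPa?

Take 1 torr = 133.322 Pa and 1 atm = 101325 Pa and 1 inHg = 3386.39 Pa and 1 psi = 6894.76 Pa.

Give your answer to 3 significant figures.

0.0826 psi × 6894.76 → 569.507 Pa
0.803 inHg × 3386.39 → 2719.27 Pa
0.0150 atm × 101325 → 1519.88 Pa
52.2 torr × 133.322 → 6959.41 Pa
Combined: 569.507 + 2719.27 + 1519.88 + 6959.41 = 11768.1 Pa
In kPa: 11768.1 / 1000 = 11.7681 kPa

11.8 kPa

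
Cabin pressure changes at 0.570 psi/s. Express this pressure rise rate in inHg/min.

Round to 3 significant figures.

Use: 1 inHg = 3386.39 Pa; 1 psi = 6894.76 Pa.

69.6 inHg/min

0.570 psi/s × 6894.76 Pa/psi = 3930.01 Pa/s
3930.01 Pa/s ÷ 3386.39 Pa/inHg × 60 s/min = 69.6318 inHg/min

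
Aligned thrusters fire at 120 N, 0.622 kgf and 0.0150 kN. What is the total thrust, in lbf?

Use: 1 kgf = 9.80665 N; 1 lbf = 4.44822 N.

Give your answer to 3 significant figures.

31.7 lbf

120 N (already N)
0.622 kgf × 9.80665 → 6.09974 N
0.0150 kN × 1000 → 15 N
Total: 120 + 6.09974 + 15 = 141.1 N
In lbf: 141.1 / 4.44822 = 31.7206 lbf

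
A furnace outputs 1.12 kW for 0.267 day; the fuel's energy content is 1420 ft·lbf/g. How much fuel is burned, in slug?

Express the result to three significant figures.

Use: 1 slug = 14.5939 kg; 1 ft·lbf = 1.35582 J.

0.920 slug

1.12 kW → 1120 W
0.267 day → 23068.8 s
E = P × t = 1120 × 23068.8 = 2.58371×10⁷ J
1420 ft·lbf/g → 1.92526×10⁶ J/kg
m = E / e_s = 2.58371×10⁷ / 1.92526×10⁶ = 13.4201 kg
In slug: 13.4201 / 14.5939 = 0.919569 slug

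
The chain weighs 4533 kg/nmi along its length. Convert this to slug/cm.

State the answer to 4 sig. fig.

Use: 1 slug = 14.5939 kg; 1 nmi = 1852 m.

4533 kg/nmi ÷ 1852 m/nmi = 2.44762 kg/m
2.44762 kg/m ÷ 14.5939 kg/slug × 0.01 m/cm = 0.00167715 slug/cm

0.001677 slug/cm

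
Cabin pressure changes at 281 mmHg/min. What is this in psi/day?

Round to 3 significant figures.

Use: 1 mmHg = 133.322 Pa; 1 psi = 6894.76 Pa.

7820 psi/day

281 mmHg/min × 133.322 Pa/mmHg ÷ 60 s/min = 624.391 Pa/s
624.391 Pa/s ÷ 6894.76 Pa/psi × 86400 s/day = 7824.4 psi/day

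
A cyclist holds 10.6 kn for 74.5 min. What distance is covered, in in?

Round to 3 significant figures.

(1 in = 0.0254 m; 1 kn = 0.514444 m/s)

10.6 kn × 0.514444 = 5.45311 m/s
74.5 min × 60 = 4470 s
d = v × t = 5.45311 m/s × 4470 s = 24375.4 m
24375.4 m ÷ (0.0254 m/in) = 959661 in

9.60×10⁵ in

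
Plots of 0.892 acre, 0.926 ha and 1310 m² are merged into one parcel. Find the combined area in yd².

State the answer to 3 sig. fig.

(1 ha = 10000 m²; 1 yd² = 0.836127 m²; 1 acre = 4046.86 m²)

0.892 acre × 4046.86 = 3609.8 m²
0.926 ha × 10000 = 9260 m²
1310 m² (already m²)
Total: 3609.8 + 9260 + 1310 = 14179.8 m²
In yd²: 14179.8 / 0.836127 = 16958.9 yd²

1.70×10⁴ yd²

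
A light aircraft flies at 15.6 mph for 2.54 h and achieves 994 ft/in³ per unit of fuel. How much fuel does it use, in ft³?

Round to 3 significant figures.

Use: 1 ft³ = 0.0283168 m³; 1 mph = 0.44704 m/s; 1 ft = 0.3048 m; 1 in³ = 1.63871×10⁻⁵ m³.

15.6 mph → 6.97382 m/s
2.54 h → 9144 s
d = v × t = 6.97382 × 9144 = 63768.6 m
994 ft/in³ → 1.84884×10⁷ m/m³
V = d / (distance per unit fuel) = 63768.6 / 1.84884×10⁷ = 0.00344911 m³
In ft³: 0.00344911 / 0.0283168 = 0.121804 ft³

0.122 ft³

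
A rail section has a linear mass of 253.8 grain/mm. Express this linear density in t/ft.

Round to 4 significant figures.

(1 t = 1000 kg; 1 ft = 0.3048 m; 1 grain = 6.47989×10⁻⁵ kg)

0.005013 t/ft

253.8 grain/mm × 6.47989×10⁻⁵ kg/grain ÷ 0.001 m/mm = 16.446 kg/m
16.446 kg/m ÷ 1000 kg/t × 0.3048 m/ft = 0.00501274 t/ft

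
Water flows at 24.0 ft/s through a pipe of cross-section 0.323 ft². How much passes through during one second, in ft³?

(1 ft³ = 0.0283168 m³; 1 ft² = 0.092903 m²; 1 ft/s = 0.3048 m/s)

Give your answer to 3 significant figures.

24.0 ft/s × 0.3048 = 7.3152 m/s
0.323 ft² × 0.092903 = 0.0300077 m²
V = v × A × t = 7.3152 m/s × 0.0300077 m² × 1 s = 0.219512 m³
0.219512 m³ ÷ (0.0283168 m³/ft³) = 7.75201 ft³

7.75 ft³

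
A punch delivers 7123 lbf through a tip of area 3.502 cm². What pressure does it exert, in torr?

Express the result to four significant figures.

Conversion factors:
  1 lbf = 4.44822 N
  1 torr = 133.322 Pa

6.786×10⁵ torr

7123 lbf × 4.44822 → 31684.7 N
3.502 cm² × 0.0001 → 3.502×10⁻⁴ m²
P = F / A = 31684.7 N / 3.502×10⁻⁴ m² = 9.0476×10⁷ Pa
9.0476×10⁷ Pa ÷ (133.322 Pa/torr) = 678628 torr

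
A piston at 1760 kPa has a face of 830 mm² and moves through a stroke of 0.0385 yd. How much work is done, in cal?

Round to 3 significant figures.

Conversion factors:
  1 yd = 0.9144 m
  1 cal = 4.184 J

12.3 cal

1760 kPa → 1.76×10⁶ Pa
830 mm² → 8.3×10⁻⁴ m²
F = P × A = 1.76×10⁶ × 8.3×10⁻⁴ = 1460.8 N
0.0385 yd → 0.0352044 m
W = F × d = 1460.8 × 0.0352044 = 51.4266 J
In cal: 51.4266 / 4.184 = 12.2913 cal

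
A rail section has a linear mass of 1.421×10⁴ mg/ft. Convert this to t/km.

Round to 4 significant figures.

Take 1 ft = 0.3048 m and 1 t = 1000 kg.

0.04662 t/km

1.421×10⁴ mg/ft × 10⁻⁶ kg/mg ÷ 0.3048 m/ft = 0.0466207 kg/m
0.0466207 kg/m ÷ 1000 kg/t × 1000 m/km = 0.0466207 t/km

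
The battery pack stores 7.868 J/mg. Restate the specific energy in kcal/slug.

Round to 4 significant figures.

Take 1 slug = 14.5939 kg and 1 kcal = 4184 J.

2.744×10⁴ kcal/slug

7.868 J/mg ÷ 10⁻⁶ kg/mg = 7.868×10⁶ J/kg
7.868×10⁶ J/kg ÷ 4184 J/kcal × 14.5939 kg/slug = 27443.8 kcal/slug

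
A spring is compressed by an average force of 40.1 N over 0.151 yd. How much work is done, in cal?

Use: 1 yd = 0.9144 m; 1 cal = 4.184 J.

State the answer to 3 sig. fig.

1.32 cal

0.151 yd × 0.9144 = 0.138074 m
W = F × d = 40.1 N × 0.138074 m = 5.53677 J
5.53677 J ÷ (4.184 J/cal) = 1.32332 cal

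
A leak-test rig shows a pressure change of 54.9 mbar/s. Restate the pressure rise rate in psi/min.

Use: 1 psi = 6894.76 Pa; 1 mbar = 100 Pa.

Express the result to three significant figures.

47.8 psi/min

54.9 mbar/s × 100 Pa/mbar = 5490 Pa/s
5490 Pa/s ÷ 6894.76 Pa/psi × 60 s/min = 47.7754 psi/min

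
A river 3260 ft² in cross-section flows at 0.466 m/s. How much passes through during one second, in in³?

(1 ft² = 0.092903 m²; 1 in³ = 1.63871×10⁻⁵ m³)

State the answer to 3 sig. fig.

8.61×10⁶ in³

3260 ft² × 0.092903 → 302.864 m²
V = v × A × t = 0.466 m/s × 302.864 m² × 1 s = 141.135 m³
141.135 m³ ÷ (1.63871×10⁻⁵ m³/in³) = 8.61257×10⁶ in³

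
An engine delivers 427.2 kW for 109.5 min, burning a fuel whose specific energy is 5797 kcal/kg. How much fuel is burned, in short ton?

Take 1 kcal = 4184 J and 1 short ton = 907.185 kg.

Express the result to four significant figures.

427.2 kW → 427200 W
109.5 min → 6570 s
E = P × t = 427200 × 6570 = 2.8067×10⁹ J
5797 kcal/kg → 2.42546×10⁷ J/kg
m = E / e_s = 2.8067×10⁹ / 2.42546×10⁷ = 115.718 kg
In short ton: 115.718 / 907.185 = 0.127557 short ton

0.1276 short ton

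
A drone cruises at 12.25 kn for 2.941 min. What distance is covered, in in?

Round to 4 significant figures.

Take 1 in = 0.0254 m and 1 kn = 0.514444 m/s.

4.378×10⁴ in

12.25 kn × 0.514444 = 6.30194 m/s
2.941 min × 60 = 176.46 s
d = v × t = 6.30194 m/s × 176.46 s = 1112.04 m
1112.04 m ÷ (0.0254 m/in) = 43781.1 in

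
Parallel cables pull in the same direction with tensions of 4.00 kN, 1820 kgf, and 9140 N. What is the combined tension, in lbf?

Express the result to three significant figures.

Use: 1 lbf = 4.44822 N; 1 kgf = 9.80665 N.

6970 lbf

4.00 kN × 1000 = 4000 N
1820 kgf × 9.80665 = 17848.1 N
9140 N (already N)
Total: 4000 + 17848.1 + 9140 = 30988.1 N
In lbf: 30988.1 / 4.44822 = 6966.4 lbf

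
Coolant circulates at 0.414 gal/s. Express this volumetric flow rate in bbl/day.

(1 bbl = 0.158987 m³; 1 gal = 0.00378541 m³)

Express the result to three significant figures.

852 bbl/day

0.414 gal/s × 0.00378541 m³/gal = 0.00156716 m³/s
0.00156716 m³/s ÷ 0.158987 m³/bbl × 86400 s/day = 851.658 bbl/day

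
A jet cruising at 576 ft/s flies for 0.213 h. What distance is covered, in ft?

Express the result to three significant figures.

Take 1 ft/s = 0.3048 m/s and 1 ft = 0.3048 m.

576 ft/s × 0.3048 → 175.565 m/s
0.213 h × 3600 → 766.8 s
d = v × t = 175.565 m/s × 766.8 s = 134623 m
134623 m ÷ (0.3048 m/ft) = 441677 ft

4.42×10⁵ ft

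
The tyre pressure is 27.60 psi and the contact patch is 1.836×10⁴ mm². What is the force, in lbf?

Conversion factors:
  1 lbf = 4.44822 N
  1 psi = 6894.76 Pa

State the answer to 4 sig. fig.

27.60 psi × 6894.76 = 190295 Pa
1.836×10⁴ mm² × 10⁻⁶ = 0.01836 m²
F = P × A = 190295 Pa × 0.01836 m² = 3493.82 N
3493.82 N ÷ (4.44822 N/lbf) = 785.442 lbf

785.4 lbf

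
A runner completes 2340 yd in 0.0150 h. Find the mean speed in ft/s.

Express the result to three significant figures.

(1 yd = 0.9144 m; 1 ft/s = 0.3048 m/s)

130 ft/s

2340 yd × 0.9144 → 2139.7 m
0.0150 h × 3600 → 54 s
v = d / t = 2139.7 m / 54 s = 39.6241 m/s
39.6241 m/s ÷ (0.3048 m/s/ft/s) = 130 ft/s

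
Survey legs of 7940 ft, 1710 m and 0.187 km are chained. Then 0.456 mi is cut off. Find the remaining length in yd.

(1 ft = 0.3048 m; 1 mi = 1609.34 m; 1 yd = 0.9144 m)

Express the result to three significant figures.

3920 yd

7940 ft × 0.3048 = 2420.11 m
1710 m (already m)
0.187 km × 1000 = 187 m
0.456 mi × 1609.34 = 733.859 m
Result: 2420.11 + 1710 + 187 − 733.859 = 3583.25 m
In yd: 3583.25 / 0.9144 = 3918.69 yd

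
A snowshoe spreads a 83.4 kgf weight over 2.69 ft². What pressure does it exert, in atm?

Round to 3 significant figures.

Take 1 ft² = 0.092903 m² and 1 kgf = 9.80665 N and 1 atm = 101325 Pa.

0.0323 atm

83.4 kgf × 9.80665 = 817.875 N
2.69 ft² × 0.092903 = 0.249909 m²
P = F / A = 817.875 N / 0.249909 m² = 3272.69 Pa
3272.69 Pa ÷ (101325 Pa/atm) = 0.0322989 atm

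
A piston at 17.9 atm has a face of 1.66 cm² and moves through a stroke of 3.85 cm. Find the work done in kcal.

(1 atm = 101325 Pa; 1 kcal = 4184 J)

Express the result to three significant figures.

17.9 atm → 1.81372×10⁶ Pa
1.66 cm² → 1.66×10⁻⁴ m²
F = P × A = 1.81372×10⁶ × 1.66×10⁻⁴ = 301.078 N
3.85 cm → 0.0385 m
W = F × d = 301.078 × 0.0385 = 11.5915 J
In kcal: 11.5915 / 4184 = 0.00277043 kcal

0.00277 kcal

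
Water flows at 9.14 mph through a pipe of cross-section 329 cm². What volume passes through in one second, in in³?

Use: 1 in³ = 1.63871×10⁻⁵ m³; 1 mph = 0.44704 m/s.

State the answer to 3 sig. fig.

9.14 mph × 0.44704 = 4.08595 m/s
329 cm² × 0.0001 = 0.0329 m²
V = v × A × t = 4.08595 m/s × 0.0329 m² × 1 s = 0.134428 m³
0.134428 m³ ÷ (1.63871×10⁻⁵ m³/in³) = 8203.28 in³

8200 in³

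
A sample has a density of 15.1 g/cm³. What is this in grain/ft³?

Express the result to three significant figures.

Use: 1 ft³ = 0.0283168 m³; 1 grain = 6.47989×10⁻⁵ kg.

6.60×10⁶ grain/ft³

15.1 g/cm³ × 0.001 kg/g ÷ 10⁻⁶ m³/cm³ = 15100 kg/m³
15100 kg/m³ ÷ 6.47989×10⁻⁵ kg/grain × 0.0283168 m³/ft³ = 6.59863×10⁶ grain/ft³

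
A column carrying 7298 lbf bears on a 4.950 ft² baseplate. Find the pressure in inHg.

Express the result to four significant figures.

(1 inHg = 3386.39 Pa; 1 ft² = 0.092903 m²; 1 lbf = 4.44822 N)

20.85 inHg

7298 lbf × 4.44822 → 32463.1 N
4.950 ft² × 0.092903 → 0.45987 m²
P = F / A = 32463.1 N / 0.45987 m² = 70591.9 Pa
70591.9 Pa ÷ (3386.39 Pa/inHg) = 20.8458 inHg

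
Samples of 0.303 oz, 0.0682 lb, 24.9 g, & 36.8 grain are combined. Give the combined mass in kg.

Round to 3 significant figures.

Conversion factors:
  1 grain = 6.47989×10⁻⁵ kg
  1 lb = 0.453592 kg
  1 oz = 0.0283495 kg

0.303 oz × 0.0283495 → 0.0085899 kg
0.0682 lb × 0.453592 → 0.030935 kg
24.9 g × 0.001 → 0.0249 kg
36.8 grain × 6.47989×10⁻⁵ → 0.0023846 kg
Sum: 0.0085899 + 0.030935 + 0.0249 + 0.0023846 = 0.0668095 kg

0.0668 kg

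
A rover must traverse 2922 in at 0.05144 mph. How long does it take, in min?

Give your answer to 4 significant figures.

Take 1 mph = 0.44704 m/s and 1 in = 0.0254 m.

53.79 min

2922 in × 0.0254 = 74.2188 m
0.05144 mph × 0.44704 = 0.0229957 m/s
t = d / v = 74.2188 m / 0.0229957 m/s = 3227.51 s
3227.51 s ÷ (60 s/min) = 53.7918 min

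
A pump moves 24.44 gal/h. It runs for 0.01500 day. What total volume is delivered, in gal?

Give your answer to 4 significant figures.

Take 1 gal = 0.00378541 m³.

8.798 gal

24.44 gal/h → 2.56987×10⁻⁵ m³/s
0.01500 day → 1296 s
V = Q × t = 2.56987×10⁻⁵ × 1296 = 0.0333055 m³
In gal: 0.0333055 / 0.00378541 = 8.79839 gal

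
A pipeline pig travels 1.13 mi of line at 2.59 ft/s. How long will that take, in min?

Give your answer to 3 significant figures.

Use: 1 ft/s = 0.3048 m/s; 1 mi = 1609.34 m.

38.4 min

1.13 mi × 1609.34 = 1818.55 m
2.59 ft/s × 0.3048 = 0.789432 m/s
t = d / v = 1818.55 m / 0.789432 m/s = 2303.62 s
2303.62 s ÷ (60 s/min) = 38.3937 min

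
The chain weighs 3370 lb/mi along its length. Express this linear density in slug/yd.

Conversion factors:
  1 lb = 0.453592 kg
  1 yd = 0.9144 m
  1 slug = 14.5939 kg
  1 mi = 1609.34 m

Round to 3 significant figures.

3370 lb/mi × 0.453592 kg/lb ÷ 1609.34 m/mi = 0.949833 kg/m
0.949833 kg/m ÷ 14.5939 kg/slug × 0.9144 m/yd = 0.059513 slug/yd

0.0595 slug/yd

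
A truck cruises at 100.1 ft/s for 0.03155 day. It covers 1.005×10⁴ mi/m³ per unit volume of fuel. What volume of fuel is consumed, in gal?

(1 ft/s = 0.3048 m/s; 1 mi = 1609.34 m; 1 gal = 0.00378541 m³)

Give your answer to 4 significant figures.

100.1 ft/s → 30.5105 m/s
0.03155 day → 2725.92 s
d = v × t = 30.5105 × 2725.92 = 83169.2 m
1.005×10⁴ mi/m³ → 1.61739×10⁷ m/m³
V = d / (distance per unit fuel) = 83169.2 / 1.61739×10⁷ = 0.00514219 m³
In gal: 0.00514219 / 0.00378541 = 1.35842 gal

1.358 gal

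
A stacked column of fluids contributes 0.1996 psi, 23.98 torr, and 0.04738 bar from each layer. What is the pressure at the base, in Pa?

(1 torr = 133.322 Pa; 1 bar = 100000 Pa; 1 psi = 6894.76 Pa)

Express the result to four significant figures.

9311 Pa

0.1996 psi × 6894.76 → 1376.19 Pa
23.98 torr × 133.322 → 3197.06 Pa
0.04738 bar × 100000 → 4738 Pa
Sum: 1376.19 + 3197.06 + 4738 = 9311.25 Pa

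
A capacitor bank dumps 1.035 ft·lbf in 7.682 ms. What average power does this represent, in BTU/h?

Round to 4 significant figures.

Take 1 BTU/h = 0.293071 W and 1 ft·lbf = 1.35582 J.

1.035 ft·lbf × 1.35582 → 1.40327 J
7.682 ms × 0.001 → 0.007682 s
P = E / t = 1.40327 J / 0.007682 s = 182.67 W
182.67 W ÷ (0.293071 W/BTU/h) = 623.296 BTU/h

623.3 BTU/h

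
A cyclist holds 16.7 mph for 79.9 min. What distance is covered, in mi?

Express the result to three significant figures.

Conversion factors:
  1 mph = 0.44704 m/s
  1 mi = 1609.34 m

22.2 mi

16.7 mph × 0.44704 = 7.46557 m/s
79.9 min × 60 = 4794 s
d = v × t = 7.46557 m/s × 4794 s = 35789.9 m
35789.9 m ÷ (1609.34 m/mi) = 22.2389 mi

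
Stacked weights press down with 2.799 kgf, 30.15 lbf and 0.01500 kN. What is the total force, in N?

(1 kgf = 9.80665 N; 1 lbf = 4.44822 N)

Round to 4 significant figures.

176.6 N

2.799 kgf × 9.80665 → 27.4488 N
30.15 lbf × 4.44822 → 134.114 N
0.01500 kN × 1000 → 15 N
Combined: 27.4488 + 134.114 + 15 = 176.563 N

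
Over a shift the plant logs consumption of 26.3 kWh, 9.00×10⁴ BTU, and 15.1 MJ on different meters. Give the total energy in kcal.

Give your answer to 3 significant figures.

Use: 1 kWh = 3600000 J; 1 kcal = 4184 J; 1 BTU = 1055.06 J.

4.89×10⁴ kcal

26.3 kWh × 3600000 = 9.468×10⁷ J
9.00×10⁴ BTU × 1055.06 = 9.49554×10⁷ J
15.1 MJ × 1000000 = 1.51×10⁷ J
Combined: 9.468×10⁷ + 9.49554×10⁷ + 1.51×10⁷ = 2.04735×10⁸ J
In kcal: 2.04735×10⁸ / 4184 = 48932.8 kcal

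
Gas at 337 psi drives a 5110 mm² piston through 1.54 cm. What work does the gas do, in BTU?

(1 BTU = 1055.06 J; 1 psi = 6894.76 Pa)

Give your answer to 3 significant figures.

337 psi → 2.32353×10⁶ Pa
5110 mm² → 0.00511 m²
F = P × A = 2.32353×10⁶ × 0.00511 = 11873.2 N
1.54 cm → 0.0154 m
W = F × d = 11873.2 × 0.0154 = 182.847 J
In BTU: 182.847 / 1055.06 = 0.173305 BTU

0.173 BTU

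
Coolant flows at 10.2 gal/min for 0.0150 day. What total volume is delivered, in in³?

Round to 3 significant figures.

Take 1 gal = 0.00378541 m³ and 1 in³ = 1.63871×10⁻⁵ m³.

5.09×10⁴ in³

10.2 gal/min → 6.4352×10⁻⁴ m³/s
0.0150 day → 1296 s
V = Q × t = 6.4352×10⁻⁴ × 1296 = 0.834002 m³
In in³: 0.834002 / 1.63871×10⁻⁵ = 50893.8 in³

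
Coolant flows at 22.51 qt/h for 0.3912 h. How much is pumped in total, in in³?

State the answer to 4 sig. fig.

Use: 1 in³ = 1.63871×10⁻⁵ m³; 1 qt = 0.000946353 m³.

22.51 qt/h → 5.91734×10⁻⁶ m³/s
0.3912 h → 1408.32 s
V = Q × t = 5.91734×10⁻⁶ × 1408.32 = 0.00833351 m³
In in³: 0.00833351 / 1.63871×10⁻⁵ = 508.541 in³

508.5 in³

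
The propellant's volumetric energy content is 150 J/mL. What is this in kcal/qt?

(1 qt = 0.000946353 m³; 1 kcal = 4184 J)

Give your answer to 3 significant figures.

33.9 kcal/qt

150 J/mL ÷ 10⁻⁶ m³/mL = 1.5×10⁸ J/m³
1.5×10⁸ J/m³ ÷ 4184 J/kcal × 0.000946353 m³/qt = 33.9276 kcal/qt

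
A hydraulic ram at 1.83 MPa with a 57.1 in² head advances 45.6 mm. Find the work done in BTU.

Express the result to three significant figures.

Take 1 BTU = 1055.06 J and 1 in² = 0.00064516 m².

1.83 MPa → 1.83×10⁶ Pa
57.1 in² → 0.0368386 m²
F = P × A = 1.83×10⁶ × 0.0368386 = 67414.6 N
45.6 mm → 0.0456 m
W = F × d = 67414.6 × 0.0456 = 3074.11 J
In BTU: 3074.11 / 1055.06 = 2.91368 BTU

2.91 BTU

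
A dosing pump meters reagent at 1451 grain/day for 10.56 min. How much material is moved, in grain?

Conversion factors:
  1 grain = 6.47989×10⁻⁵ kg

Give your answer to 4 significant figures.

1451 grain/day → 1.08823×10⁻⁶ kg/s
10.56 min → 633.6 s
m = ṁ × t = 1.08823×10⁻⁶ × 633.6 = 6.89503×10⁻⁴ kg
In grain: 6.89503×10⁻⁴ / 6.47989×10⁻⁵ = 10.6407 grain

10.64 grain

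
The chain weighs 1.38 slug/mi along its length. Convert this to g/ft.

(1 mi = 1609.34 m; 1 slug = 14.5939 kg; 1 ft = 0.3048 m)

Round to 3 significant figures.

3.81 g/ft

1.38 slug/mi × 14.5939 kg/slug ÷ 1609.34 m/mi = 0.0125142 kg/m
0.0125142 kg/m ÷ 0.001 kg/g × 0.3048 m/ft = 3.81433 g/ft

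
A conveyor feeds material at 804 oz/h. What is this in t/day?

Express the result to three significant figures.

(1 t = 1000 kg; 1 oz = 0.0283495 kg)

0.547 t/day

804 oz/h × 0.0283495 kg/oz ÷ 3600 s/h = 0.00633139 kg/s
0.00633139 kg/s ÷ 1000 kg/t × 86400 s/day = 0.547032 t/day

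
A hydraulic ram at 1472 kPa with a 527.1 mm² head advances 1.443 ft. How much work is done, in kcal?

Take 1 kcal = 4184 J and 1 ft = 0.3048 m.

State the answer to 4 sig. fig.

1472 kPa → 1.472×10⁶ Pa
527.1 mm² → 5.271×10⁻⁴ m²
F = P × A = 1.472×10⁶ × 5.271×10⁻⁴ = 775.891 N
1.443 ft → 0.439826 m
W = F × d = 775.891 × 0.439826 = 341.257 J
In kcal: 341.257 / 4184 = 0.0815624 kcal

0.08156 kcal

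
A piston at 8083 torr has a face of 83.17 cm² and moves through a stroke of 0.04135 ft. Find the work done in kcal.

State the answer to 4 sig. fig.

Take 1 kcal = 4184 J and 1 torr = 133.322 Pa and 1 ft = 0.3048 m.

8083 torr → 1.07764×10⁶ Pa
83.17 cm² → 0.008317 m²
F = P × A = 1.07764×10⁶ × 0.008317 = 8962.73 N
0.04135 ft → 0.0126035 m
W = F × d = 8962.73 × 0.0126035 = 112.962 J
In kcal: 112.962 / 4184 = 0.0269986 kcal

0.02700 kcal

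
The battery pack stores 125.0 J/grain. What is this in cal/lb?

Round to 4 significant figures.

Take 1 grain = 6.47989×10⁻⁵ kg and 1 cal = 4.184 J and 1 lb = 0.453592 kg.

2.091×10⁵ cal/lb

125.0 J/grain ÷ 6.47989×10⁻⁵ kg/grain = 1.92905×10⁶ J/kg
1.92905×10⁶ J/kg ÷ 4.184 J/cal × 0.453592 kg/lb = 209130 cal/lb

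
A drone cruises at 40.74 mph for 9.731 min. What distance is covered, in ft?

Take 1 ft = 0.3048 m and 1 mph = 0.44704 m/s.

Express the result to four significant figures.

3.489×10⁴ ft

40.74 mph × 0.44704 = 18.2124 m/s
9.731 min × 60 = 583.86 s
d = v × t = 18.2124 m/s × 583.86 s = 10633.5 m
10633.5 m ÷ (0.3048 m/ft) = 34886.8 ft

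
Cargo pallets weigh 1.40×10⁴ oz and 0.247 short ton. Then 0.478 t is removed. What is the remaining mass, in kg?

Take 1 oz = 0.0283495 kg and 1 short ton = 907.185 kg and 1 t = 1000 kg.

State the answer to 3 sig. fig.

143 kg

1.40×10⁴ oz × 0.0283495 → 396.893 kg
0.247 short ton × 907.185 → 224.075 kg
0.478 t × 1000 → 478 kg
Net: 396.893 + 224.075 − 478 = 142.968 kg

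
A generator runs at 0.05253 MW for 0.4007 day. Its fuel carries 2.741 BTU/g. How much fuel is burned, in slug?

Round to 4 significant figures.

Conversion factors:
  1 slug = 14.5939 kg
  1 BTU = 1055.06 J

0.05253 MW → 52530 W
0.4007 day → 34620.5 s
E = P × t = 52530 × 34620.5 = 1.81861×10⁹ J
2.741 BTU/g → 2.89192×10⁶ J/kg
m = E / e_s = 1.81861×10⁹ / 2.89192×10⁶ = 628.859 kg
In slug: 628.859 / 14.5939 = 43.0905 slug

43.09 slug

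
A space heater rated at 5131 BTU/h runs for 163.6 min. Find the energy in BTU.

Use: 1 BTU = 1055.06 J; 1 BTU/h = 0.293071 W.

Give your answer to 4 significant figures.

1.399×10⁴ BTU

5131 BTU/h × 0.293071 → 1503.75 W
163.6 min × 60 → 9816 s
E = P × t = 1503.75 W × 9816 s = 1.47608×10⁷ J
1.47608×10⁷ J ÷ (1055.06 J/BTU) = 13990.5 BTU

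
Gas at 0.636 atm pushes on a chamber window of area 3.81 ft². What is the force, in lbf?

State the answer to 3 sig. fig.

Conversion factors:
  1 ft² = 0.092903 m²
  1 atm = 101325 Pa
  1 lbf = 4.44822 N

0.636 atm × 101325 = 64442.7 Pa
3.81 ft² × 0.092903 = 0.35396 m²
F = P × A = 64442.7 Pa × 0.35396 m² = 22810.1 N
22810.1 N ÷ (4.44822 N/lbf) = 5127.92 lbf

5130 lbf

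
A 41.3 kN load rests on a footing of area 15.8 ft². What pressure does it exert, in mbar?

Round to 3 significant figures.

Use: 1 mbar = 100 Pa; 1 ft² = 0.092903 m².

41.3 kN × 1000 = 41300 N
15.8 ft² × 0.092903 = 1.46787 m²
P = F / A = 41300 N / 1.46787 m² = 28136 Pa
28136 Pa ÷ (100 Pa/mbar) = 281.36 mbar

281 mbar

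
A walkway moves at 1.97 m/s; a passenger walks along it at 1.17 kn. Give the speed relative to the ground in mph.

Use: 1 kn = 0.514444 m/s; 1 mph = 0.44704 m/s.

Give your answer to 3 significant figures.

5.75 mph

1.97 m/s (already m/s)
1.17 kn × 0.514444 = 0.601899 m/s
Combined: 1.97 + 0.601899 = 2.5719 m/s
In mph: 2.5719 / 0.44704 = 5.75318 mph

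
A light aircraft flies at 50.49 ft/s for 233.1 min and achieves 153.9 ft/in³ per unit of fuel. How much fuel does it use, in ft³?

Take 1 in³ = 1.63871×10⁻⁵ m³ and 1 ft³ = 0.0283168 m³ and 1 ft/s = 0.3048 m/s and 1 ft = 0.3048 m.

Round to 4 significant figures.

2.655 ft³

50.49 ft/s → 15.3894 m/s
233.1 min → 13986 s
d = v × t = 15.3894 × 13986 = 215236 m
153.9 ft/in³ → 2.86254×10⁶ m/m³
V = d / (distance per unit fuel) = 215236 / 2.86254×10⁶ = 0.0751906 m³
In ft³: 0.0751906 / 0.0283168 = 2.65534 ft³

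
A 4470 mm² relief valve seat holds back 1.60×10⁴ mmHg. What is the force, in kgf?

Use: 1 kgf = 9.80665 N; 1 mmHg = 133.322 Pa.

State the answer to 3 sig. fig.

1.60×10⁴ mmHg × 133.322 = 2.13315×10⁶ Pa
4470 mm² × 10⁻⁶ = 0.00447 m²
F = P × A = 2.13315×10⁶ Pa × 0.00447 m² = 9535.18 N
9535.18 N ÷ (9.80665 N/kgf) = 972.318 kgf

972 kgf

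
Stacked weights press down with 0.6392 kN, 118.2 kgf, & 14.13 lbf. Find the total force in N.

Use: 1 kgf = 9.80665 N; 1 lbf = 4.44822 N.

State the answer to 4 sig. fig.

1861 N

0.6392 kN × 1000 → 639.2 N
118.2 kgf × 9.80665 → 1159.15 N
14.13 lbf × 4.44822 → 62.8533 N
Sum: 639.2 + 1159.15 + 62.8533 = 1861.2 N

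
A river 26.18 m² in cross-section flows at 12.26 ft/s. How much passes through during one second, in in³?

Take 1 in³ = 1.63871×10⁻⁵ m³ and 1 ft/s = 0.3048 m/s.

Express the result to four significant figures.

12.26 ft/s × 0.3048 → 3.73685 m/s
V = v × A × t = 3.73685 m/s × 26.18 m² × 1 s = 97.8307 m³
97.8307 m³ ÷ (1.63871×10⁻⁵ m³/in³) = 5.96998×10⁶ in³

5.970×10⁶ in³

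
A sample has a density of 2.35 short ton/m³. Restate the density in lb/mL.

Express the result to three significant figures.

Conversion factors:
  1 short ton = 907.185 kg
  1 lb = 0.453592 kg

2.35 short ton/m³ × 907.185 kg/short ton = 2131.88 kg/m³
2131.88 kg/m³ ÷ 0.453592 kg/lb × 10⁻⁶ m³/mL = 0.00469999 lb/mL

0.00470 lb/mL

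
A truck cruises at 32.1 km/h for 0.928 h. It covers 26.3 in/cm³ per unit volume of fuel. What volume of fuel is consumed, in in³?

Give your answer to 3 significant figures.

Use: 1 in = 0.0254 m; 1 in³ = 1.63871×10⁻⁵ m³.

2720 in³

32.1 km/h → 8.91667 m/s
0.928 h → 3340.8 s
d = v × t = 8.91667 × 3340.8 = 29788.8 m
26.3 in/cm³ → 668020 m/m³
V = d / (distance per unit fuel) = 29788.8 / 668020 = 0.0445927 m³
In in³: 0.0445927 / 1.63871×10⁻⁵ = 2721.21 in³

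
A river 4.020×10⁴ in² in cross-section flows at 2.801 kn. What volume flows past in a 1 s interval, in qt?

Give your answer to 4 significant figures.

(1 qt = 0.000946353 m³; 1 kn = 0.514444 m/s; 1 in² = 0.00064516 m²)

3.949×10⁴ qt

2.801 kn × 0.514444 = 1.44096 m/s
4.020×10⁴ in² × 0.00064516 = 25.9354 m²
V = v × A × t = 1.44096 m/s × 25.9354 m² × 1 s = 37.3719 m³
37.3719 m³ ÷ (0.000946353 m³/qt) = 39490.4 qt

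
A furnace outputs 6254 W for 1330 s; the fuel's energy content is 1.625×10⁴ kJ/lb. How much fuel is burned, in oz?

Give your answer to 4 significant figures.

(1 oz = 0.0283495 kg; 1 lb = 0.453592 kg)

8.190 oz

E = P × t = 6254 × 1330 = 8.31782×10⁶ J
1.625×10⁴ kJ/lb → 3.58251×10⁷ J/kg
m = E / e_s = 8.31782×10⁶ / 3.58251×10⁷ = 0.232179 kg
In oz: 0.232179 / 0.0283495 = 8.18988 oz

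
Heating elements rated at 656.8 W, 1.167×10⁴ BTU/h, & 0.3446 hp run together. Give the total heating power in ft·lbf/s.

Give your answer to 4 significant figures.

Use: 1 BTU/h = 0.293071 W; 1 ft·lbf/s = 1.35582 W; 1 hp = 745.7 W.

656.8 W (already W)
1.167×10⁴ BTU/h × 0.293071 = 3420.14 W
0.3446 hp × 745.7 = 256.968 W
Total: 656.8 + 3420.14 + 256.968 = 4333.91 W
In ft·lbf/s: 4333.91 / 1.35582 = 3196.52 ft·lbf/s

3197 ft·lbf/s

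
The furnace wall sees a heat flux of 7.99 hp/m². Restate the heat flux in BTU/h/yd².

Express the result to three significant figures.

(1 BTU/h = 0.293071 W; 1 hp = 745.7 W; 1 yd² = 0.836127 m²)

7.99 hp/m² × 745.7 W/hp = 5958.14 W/m²
5958.14 W/m² ÷ 0.293071 W/BTU/h × 0.836127 m²/yd² = 16998.5 BTU/h/yd²

1.70×10⁴ BTU/h/yd²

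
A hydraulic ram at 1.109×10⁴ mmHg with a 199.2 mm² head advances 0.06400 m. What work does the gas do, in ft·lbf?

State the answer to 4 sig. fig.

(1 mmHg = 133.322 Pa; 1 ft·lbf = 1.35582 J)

13.90 ft·lbf

1.109×10⁴ mmHg → 1.47854×10⁶ Pa
199.2 mm² → 1.992×10⁻⁴ m²
F = P × A = 1.47854×10⁶ × 1.992×10⁻⁴ = 294.525 N
W = F × d = 294.525 × 0.064 = 18.8496 J
In ft·lbf: 18.8496 / 1.35582 = 13.9027 ft·lbf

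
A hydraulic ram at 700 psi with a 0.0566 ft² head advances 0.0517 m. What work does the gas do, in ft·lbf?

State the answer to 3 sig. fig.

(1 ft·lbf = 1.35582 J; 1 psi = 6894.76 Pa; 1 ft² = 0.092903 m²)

700 psi → 4.82633×10⁶ Pa
0.0566 ft² → 0.00525831 m²
F = P × A = 4.82633×10⁶ × 0.00525831 = 25378.3 N
W = F × d = 25378.3 × 0.0517 = 1312.06 J
In ft·lbf: 1312.06 / 1.35582 = 967.724 ft·lbf

968 ft·lbf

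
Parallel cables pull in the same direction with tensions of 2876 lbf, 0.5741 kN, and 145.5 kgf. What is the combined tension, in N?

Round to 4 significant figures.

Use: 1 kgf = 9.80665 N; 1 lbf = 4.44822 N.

2876 lbf × 4.44822 = 12793.1 N
0.5741 kN × 1000 = 574.1 N
145.5 kgf × 9.80665 = 1426.87 N
Total: 12793.1 + 574.1 + 1426.87 = 14794.1 N

1.479×10⁴ N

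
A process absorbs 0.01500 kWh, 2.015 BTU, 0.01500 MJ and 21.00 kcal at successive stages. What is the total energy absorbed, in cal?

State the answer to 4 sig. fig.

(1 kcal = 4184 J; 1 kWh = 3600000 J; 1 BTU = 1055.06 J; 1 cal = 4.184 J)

3.800×10⁴ cal

0.01500 kWh × 3600000 = 54000 J
2.015 BTU × 1055.06 = 2125.95 J
0.01500 MJ × 1000000 = 15000 J
21.00 kcal × 4184 = 87864 J
Sum: 54000 + 2125.95 + 15000 + 87864 = 158990 J
In cal: 158990 / 4.184 = 37999.5 cal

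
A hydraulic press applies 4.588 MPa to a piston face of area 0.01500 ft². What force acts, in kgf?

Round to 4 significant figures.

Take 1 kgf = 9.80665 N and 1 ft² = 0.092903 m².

4.588 MPa × 1000000 → 4.588×10⁶ Pa
0.01500 ft² × 0.092903 → 0.00139354 m²
F = P × A = 4.588×10⁶ Pa × 0.00139354 m² = 6393.56 N
6393.56 N ÷ (9.80665 N/kgf) = 651.962 kgf

652.0 kgf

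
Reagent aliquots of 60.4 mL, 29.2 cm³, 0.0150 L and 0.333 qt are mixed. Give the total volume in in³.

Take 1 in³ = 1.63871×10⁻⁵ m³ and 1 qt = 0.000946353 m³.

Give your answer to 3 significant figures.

60.4 mL × 10⁻⁶ = 6.04×10⁻⁵ m³
29.2 cm³ × 10⁻⁶ = 2.92×10⁻⁵ m³
0.0150 L × 0.001 = 1.5×10⁻⁵ m³
0.333 qt × 0.000946353 = 3.15136×10⁻⁴ m³
Sum: 6.04×10⁻⁵ + 2.92×10⁻⁵ + 1.5×10⁻⁵ + 3.15136×10⁻⁴ = 4.19736×10⁻⁴ m³
In in³: 4.19736×10⁻⁴ / 1.63871×10⁻⁵ = 25.6138 in³

25.6 in³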